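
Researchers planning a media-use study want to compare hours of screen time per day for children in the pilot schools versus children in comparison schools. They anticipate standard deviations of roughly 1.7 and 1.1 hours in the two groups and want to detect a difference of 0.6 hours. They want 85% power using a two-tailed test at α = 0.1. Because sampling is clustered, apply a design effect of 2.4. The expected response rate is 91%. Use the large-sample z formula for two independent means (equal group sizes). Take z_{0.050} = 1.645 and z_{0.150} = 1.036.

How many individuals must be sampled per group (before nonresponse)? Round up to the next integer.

n = (z_{α/2} + z_β)² · (σ₁² + σ₂²) / δ²
  = (1.645 + 1.036)² · (1.7² + 1.1² = 4.1) / 0.6²
  = 7.1878 · 4.1 / 0.36
  = 81.86
Design effect: 2.4 × 81.86 = 196.47.
Adjust for 91% response: 196.47 / 0.91 = 215.90.
Round up → n = 216 per group.

n = 216 per group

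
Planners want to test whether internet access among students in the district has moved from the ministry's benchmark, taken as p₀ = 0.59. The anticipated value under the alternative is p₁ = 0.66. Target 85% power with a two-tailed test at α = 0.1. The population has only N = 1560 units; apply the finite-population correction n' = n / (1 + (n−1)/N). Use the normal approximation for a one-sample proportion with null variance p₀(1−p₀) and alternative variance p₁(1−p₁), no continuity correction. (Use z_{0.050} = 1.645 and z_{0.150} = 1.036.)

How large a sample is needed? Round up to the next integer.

n = 283

n = [z_{α/2}·√(p₀q₀) + z_β·√(p₁q₁)]² / (p₁ − p₀)²
  = [1.645·√(0.59·0.41) + 1.036·√(0.66·0.34)]² / (0.07)²
  = [1.645·0.4918 + 1.036·0.4737]² / 0.0049
  = [1.2998]² / 0.0049
  = 344.81
Finite-population correction (N = 1560): 344.81 / (1 + (344.81 − 1)/1560) = 282.54.
Round up → n = 283.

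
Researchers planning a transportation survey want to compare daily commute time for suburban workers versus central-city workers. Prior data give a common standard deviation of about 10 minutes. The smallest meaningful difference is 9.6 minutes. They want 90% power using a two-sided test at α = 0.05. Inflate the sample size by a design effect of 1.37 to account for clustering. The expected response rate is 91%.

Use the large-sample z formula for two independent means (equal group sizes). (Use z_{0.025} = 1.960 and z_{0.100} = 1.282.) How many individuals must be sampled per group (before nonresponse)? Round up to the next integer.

n = (z_{α/2} + z_β)² · (σ₁² + σ₂²) / δ²
  = (1.960 + 1.282)² · (2·10² = 200) / 9.6²
  = 10.5106 · 200 / 92.16
  = 22.81
Design effect: 1.37 × 22.81 = 31.25.
Adjust for 91% response: 31.25 / 0.91 = 34.34.
Round up → n = 35 per group.

n = 35 per group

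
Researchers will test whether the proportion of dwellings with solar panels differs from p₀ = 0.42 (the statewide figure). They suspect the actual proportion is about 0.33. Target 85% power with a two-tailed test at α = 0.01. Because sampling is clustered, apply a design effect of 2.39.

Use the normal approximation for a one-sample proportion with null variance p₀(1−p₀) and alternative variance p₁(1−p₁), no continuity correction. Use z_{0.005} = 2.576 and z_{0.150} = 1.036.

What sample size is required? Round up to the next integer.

n = [z_{α/2}·√(p₀q₀) + z_β·√(p₁q₁)]² / (p₁ − p₀)²
  = [2.576·√(0.42·0.58) + 1.036·√(0.33·0.67)]² / (-0.09)²
  = [2.576·0.4936 + 1.036·0.4702]² / 0.0081
  = [1.7585]² / 0.0081
  = 381.79
Design effect: 2.39 × 381.79 = 912.47.
Round up → n = 913.

n = 913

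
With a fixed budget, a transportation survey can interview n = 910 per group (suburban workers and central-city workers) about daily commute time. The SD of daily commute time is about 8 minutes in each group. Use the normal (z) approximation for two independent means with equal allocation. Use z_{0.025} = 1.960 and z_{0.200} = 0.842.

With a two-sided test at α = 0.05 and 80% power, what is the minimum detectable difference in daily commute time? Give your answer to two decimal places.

δ = (z_{α/2} + z_β) · √((σ₁²+σ₂²)/n)
  = (1.960 + 0.842) · √(128/910)
  = 2.802 · √0.14066
  = 2.802 · 0.3750
  = 1.0509

Minimum detectable difference ≈ 1.05 minutes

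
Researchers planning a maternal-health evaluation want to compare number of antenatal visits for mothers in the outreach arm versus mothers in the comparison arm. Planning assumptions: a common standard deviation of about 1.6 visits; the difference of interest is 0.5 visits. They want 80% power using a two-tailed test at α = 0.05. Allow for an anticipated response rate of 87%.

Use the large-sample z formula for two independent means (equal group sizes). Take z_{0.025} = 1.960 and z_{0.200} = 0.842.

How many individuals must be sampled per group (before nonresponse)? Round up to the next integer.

n = (z_{α/2} + z_β)² · (σ₁² + σ₂²) / δ²
  = (1.960 + 0.842)² · (2·1.6² = 5.12) / 0.5²
  = 7.8512 · 5.12 / 0.25
  = 160.79
Adjust for 87% response: 160.79 / 0.87 = 184.82.
Round up → n = 185 per group.

n = 185 per group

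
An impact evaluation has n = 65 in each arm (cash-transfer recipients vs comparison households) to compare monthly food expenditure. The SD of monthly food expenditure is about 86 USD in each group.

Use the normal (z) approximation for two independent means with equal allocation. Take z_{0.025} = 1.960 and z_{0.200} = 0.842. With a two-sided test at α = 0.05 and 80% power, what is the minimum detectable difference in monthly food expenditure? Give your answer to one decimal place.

δ = (z_{α/2} + z_β) · √((σ₁²+σ₂²)/n)
  = (1.960 + 0.842) · √(14792/65)
  = 2.802 · √227.5692
  = 2.802 · 15.0854
  = 42.2693

Minimum detectable difference ≈ 42.3 USD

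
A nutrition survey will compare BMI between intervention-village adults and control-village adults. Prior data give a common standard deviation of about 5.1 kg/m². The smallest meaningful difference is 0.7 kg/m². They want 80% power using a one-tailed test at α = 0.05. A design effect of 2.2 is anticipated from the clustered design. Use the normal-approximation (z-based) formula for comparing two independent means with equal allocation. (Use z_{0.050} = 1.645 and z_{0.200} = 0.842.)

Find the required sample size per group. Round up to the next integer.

n = (z_α + z_β)² · (σ₁² + σ₂²) / δ²
  = (1.645 + 0.842)² · (2·5.1² = 52.02) / 0.7²
  = 6.1852 · 52.02 / 0.49
  = 656.64
Design effect: 2.2 × 656.64 = 1444.60.
Round up → n = 1445 per group.

n = 1445 per group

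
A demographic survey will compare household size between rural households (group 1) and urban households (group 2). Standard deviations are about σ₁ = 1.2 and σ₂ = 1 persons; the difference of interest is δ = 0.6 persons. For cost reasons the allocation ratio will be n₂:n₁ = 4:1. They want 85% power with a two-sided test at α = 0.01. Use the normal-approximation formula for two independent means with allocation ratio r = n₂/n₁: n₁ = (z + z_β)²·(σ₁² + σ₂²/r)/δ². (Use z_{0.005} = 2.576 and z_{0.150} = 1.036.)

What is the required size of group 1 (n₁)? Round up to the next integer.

n₁ = (z_{α/2} + z_β)² · (σ₁² + σ₂²/r) / δ²
   = (2.576 + 1.036)² · (1.2² + 1²/4) / 0.6²
   = 13.0465 · (1.44 + 0.25) / 0.36
   = 13.0465 · 1.69 / 0.36
   = 61.25
Round up → n₁ = 62; n₂ = r·n₁ = 4 × 62 = 248.

n₁ = 62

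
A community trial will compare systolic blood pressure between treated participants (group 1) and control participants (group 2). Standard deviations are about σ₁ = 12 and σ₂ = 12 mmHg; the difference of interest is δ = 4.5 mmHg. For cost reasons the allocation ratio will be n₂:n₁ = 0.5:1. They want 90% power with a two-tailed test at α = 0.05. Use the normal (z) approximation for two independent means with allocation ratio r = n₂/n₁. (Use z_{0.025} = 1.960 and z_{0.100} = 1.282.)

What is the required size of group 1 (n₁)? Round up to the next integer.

n₁ = 225

n₁ = (z_{α/2} + z_β)² · (σ₁² + σ₂²/r) / δ²
   = (1.960 + 1.282)² · (12² + 12²/0.5) / 4.5²
   = 10.5106 · (144 + 288) / 20.25
   = 10.5106 · 432 / 20.25
   = 224.23
Round up → n₁ = 225; n₂ = r·n₁ = 0.5 × 225 = 113.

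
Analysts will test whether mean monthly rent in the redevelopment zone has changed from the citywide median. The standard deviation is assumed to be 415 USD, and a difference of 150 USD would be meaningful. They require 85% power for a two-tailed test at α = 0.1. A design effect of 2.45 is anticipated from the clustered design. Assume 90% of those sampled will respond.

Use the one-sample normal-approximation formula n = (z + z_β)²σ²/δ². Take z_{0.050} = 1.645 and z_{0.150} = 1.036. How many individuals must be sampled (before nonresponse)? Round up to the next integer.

n = (z_{α/2} + z_β)² · σ² / δ²
  = (1.645 + 1.036)² · 415² / 150²
  = 7.1878 · 172225 / 22500
  = 55.02
Design effect: 2.45 × 55.02 = 134.79.
Adjust for 90% response: 134.79 / 0.90 = 149.77.
Round up → n = 150.

n = 150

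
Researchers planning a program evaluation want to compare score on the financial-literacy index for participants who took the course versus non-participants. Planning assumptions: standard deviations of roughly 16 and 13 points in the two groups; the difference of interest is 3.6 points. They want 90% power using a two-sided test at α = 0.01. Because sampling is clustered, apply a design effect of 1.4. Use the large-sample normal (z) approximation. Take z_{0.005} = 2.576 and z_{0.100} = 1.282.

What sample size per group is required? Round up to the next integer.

n = 684 per group

n = (z_{α/2} + z_β)² · (σ₁² + σ₂²) / δ²
  = (2.576 + 1.282)² · (16² + 13² = 425) / 3.6²
  = 14.8842 · 425 / 12.96
  = 488.10
Design effect: 1.4 × 488.10 = 683.34.
Round up → n = 684 per group.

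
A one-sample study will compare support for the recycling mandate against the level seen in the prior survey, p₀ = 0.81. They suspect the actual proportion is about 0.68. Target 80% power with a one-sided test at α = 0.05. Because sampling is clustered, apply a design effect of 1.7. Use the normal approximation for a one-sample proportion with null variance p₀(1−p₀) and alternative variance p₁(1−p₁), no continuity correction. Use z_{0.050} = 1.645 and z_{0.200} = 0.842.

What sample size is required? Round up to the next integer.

n = [z_α·√(p₀q₀) + z_β·√(p₁q₁)]² / (p₁ − p₀)²
  = [1.645·√(0.81·0.19) + 0.842·√(0.68·0.32)]² / (-0.13)²
  = [1.645·0.3923 + 0.842·0.4665]² / 0.0169
  = [1.0381]² / 0.0169
  = 63.77
Design effect: 1.7 × 63.77 = 108.40.
Round up → n = 109.

n = 109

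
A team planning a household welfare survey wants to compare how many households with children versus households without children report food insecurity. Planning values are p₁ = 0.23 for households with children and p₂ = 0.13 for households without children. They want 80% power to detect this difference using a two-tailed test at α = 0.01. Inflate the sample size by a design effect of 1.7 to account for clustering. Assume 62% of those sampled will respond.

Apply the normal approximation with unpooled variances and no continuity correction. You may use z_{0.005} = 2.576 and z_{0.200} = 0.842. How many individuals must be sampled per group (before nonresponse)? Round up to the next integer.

n = (z_{α/2} + z_β)² · [p₁(1−p₁) + p₂(1−p₂)] / (p₁ − p₂)²
  = (2.576 + 0.842)² · (0.23·0.77 + 0.13·0.87) / (0.10)²
  = (3.418)² · (0.1771 + 0.1131) / 0.0100
  = 11.6827 · 0.2902 / 0.0100
  = 339.03
Design effect: 1.7 × 339.03 = 576.36.
Adjust for 62% response: 576.36 / 0.62 = 929.61.
Round up → n = 930 per group.

n = 930 per group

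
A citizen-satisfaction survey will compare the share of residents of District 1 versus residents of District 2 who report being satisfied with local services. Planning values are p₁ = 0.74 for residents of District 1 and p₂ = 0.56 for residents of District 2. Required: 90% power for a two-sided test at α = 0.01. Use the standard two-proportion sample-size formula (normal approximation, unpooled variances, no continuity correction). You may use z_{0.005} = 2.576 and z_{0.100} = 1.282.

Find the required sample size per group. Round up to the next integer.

n = (z_{α/2} + z_β)² · [p₁(1−p₁) + p₂(1−p₂)] / (p₁ − p₂)²
  = (2.576 + 1.282)² · (0.74·0.26 + 0.56·0.44) / (0.18)²
  = (3.858)² · (0.1924 + 0.2464) / 0.0324
  = 14.8842 · 0.4388 / 0.0324
  = 201.58
Round up → n = 202 per group.

n = 202 per group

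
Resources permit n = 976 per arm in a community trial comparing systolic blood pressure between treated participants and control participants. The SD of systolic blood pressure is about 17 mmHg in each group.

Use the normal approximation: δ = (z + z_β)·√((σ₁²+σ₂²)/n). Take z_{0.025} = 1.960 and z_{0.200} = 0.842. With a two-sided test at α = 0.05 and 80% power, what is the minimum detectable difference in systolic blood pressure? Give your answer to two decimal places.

δ = (z_{α/2} + z_β) · √((σ₁²+σ₂²)/n)
  = (1.960 + 0.842) · √(578/976)
  = 2.802 · √0.59221
  = 2.802 · 0.7696
  = 2.1563

Minimum detectable difference ≈ 2.16 mmHg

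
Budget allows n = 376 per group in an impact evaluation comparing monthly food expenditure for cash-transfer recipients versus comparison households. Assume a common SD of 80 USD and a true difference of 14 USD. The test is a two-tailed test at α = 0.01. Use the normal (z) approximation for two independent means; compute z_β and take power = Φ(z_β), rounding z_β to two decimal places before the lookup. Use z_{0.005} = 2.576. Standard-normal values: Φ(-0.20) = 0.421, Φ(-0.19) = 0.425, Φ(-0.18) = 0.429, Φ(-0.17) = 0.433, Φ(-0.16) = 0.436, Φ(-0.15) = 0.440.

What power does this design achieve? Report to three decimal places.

z_β = δ·√(n/(σ₁²+σ₂²)) − z_{α/2}
    = 14 · √(376/12800) − 2.576
    = 14 · 0.17139 − 2.576
    = 2.3995 − 2.576 = -0.1765 → -0.18
Power = Φ(-0.18) = 0.429.

Power ≈ 0.429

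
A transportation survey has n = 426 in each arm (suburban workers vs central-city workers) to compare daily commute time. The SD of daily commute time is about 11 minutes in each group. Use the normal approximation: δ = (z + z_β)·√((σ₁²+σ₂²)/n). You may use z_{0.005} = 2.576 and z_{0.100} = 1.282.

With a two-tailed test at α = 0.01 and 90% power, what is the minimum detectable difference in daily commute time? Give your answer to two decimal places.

Minimum detectable difference ≈ 2.91 minutes

δ = (z_{α/2} + z_β) · √((σ₁²+σ₂²)/n)
  = (2.576 + 1.282) · √(242/426)
  = 3.858 · √0.56808
  = 3.858 · 0.7537
  = 2.9078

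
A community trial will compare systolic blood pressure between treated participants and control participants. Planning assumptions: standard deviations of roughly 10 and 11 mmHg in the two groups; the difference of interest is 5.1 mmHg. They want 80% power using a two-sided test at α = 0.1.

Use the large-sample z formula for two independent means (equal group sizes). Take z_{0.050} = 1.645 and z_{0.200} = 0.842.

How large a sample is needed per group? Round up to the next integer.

n = (z_{α/2} + z_β)² · (σ₁² + σ₂²) / δ²
  = (1.645 + 0.842)² · (10² + 11² = 221) / 5.1²
  = 6.1852 · 221 / 26.01
  = 52.55
Round up → n = 53 per group.

n = 53 per group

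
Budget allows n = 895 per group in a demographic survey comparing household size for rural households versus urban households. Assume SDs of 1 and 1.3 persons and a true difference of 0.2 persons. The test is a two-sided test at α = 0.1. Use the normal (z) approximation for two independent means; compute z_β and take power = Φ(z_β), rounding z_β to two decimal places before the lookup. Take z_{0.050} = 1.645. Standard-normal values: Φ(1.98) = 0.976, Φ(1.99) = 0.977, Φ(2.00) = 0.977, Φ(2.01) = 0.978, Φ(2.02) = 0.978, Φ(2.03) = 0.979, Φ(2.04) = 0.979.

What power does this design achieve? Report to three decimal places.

z_β = δ·√(n/(σ₁²+σ₂²)) − z_{α/2}
    = 0.2 · √(895/2.69) − 1.645
    = 0.2 · 18.24044 − 1.645
    = 3.6481 − 1.645 = 2.0031 → 2.00
Power = Φ(2.00) = 0.977.

Power ≈ 0.977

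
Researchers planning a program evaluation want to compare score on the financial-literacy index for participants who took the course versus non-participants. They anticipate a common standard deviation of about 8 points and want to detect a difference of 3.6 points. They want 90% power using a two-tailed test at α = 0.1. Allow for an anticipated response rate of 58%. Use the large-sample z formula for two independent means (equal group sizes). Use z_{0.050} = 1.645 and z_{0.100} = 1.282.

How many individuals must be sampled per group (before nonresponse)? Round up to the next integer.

n = 146 per group

n = (z_{α/2} + z_β)² · (σ₁² + σ₂²) / δ²
  = (1.645 + 1.282)² · (2·8² = 128) / 3.6²
  = 8.5673 · 128 / 12.96
  = 84.62
Adjust for 58% response: 84.62 / 0.58 = 145.89.
Round up → n = 146 per group.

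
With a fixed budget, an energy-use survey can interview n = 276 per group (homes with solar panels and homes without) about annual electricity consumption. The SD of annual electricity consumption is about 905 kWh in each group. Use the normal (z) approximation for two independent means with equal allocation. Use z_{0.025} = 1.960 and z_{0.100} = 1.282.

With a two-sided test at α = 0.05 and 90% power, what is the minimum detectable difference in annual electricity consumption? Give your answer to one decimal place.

Minimum detectable difference ≈ 249.8 kWh

δ = (z_{α/2} + z_β) · √((σ₁²+σ₂²)/n)
  = (1.960 + 1.282) · √(1638050/276)
  = 3.242 · √5935.0
  = 3.242 · 77.0387
  = 249.7595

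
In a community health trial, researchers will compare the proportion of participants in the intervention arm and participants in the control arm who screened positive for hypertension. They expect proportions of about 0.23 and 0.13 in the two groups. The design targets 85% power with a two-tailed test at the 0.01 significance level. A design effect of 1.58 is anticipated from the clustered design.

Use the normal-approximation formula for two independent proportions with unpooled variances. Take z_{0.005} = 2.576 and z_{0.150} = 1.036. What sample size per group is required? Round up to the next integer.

n = 599 per group

n = (z_{α/2} + z_β)² · [p₁(1−p₁) + p₂(1−p₂)] / (p₁ − p₂)²
  = (2.576 + 1.036)² · (0.23·0.77 + 0.13·0.87) / (0.10)²
  = (3.612)² · (0.1771 + 0.1131) / 0.0100
  = 13.0465 · 0.2902 / 0.0100
  = 378.61
Design effect: 1.58 × 378.61 = 598.20.
Round up → n = 599 per group.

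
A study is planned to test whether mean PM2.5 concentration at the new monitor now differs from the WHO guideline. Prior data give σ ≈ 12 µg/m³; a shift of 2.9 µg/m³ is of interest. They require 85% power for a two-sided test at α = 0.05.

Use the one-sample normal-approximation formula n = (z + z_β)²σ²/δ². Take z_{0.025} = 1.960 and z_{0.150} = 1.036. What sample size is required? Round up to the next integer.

n = (z_{α/2} + z_β)² · σ² / δ²
  = (1.960 + 1.036)² · 12² / 2.9²
  = 8.9760 · 144 / 8.41
  = 153.69
Round up → n = 154.

n = 154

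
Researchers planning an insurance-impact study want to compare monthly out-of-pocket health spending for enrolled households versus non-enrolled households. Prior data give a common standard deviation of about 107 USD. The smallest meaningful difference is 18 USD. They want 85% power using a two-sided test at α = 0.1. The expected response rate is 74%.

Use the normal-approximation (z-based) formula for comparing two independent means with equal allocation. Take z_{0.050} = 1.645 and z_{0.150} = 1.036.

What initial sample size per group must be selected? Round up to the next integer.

n = (z_{α/2} + z_β)² · (σ₁² + σ₂²) / δ²
  = (1.645 + 1.036)² · (2·107² = 22898) / 18²
  = 7.1878 · 22898 / 324
  = 507.98
Adjust for 74% response: 507.98 / 0.74 = 686.46.
Round up → n = 687 per group.

n = 687 per group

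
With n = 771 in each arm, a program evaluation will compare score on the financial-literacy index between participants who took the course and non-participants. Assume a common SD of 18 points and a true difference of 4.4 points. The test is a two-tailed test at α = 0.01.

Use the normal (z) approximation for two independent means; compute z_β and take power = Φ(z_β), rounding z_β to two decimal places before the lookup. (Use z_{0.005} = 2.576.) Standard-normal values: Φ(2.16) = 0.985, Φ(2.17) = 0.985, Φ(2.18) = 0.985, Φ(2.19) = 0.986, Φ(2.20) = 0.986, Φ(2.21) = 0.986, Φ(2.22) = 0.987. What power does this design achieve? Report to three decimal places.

Power ≈ 0.987

z_β = δ·√(n/(σ₁²+σ₂²)) − z_{α/2}
    = 4.4 · √(771/648) − 2.576
    = 4.4 · 1.09079 − 2.576
    = 4.7995 − 2.576 = 2.2235 → 2.22
Power = Φ(2.22) = 0.987.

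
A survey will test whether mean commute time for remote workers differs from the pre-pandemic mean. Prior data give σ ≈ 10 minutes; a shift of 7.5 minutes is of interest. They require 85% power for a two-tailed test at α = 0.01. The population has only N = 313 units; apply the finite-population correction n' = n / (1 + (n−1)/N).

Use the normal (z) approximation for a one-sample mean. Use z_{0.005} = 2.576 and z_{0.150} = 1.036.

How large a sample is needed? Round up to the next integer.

n = 22

n = (z_{α/2} + z_β)² · σ² / δ²
  = (2.576 + 1.036)² · 10² / 7.5²
  = 13.0465 · 100 / 56.25
  = 23.19
Finite-population correction (N = 313): 23.19 / (1 + (23.19 − 1)/313) = 21.66.
Round up → n = 22.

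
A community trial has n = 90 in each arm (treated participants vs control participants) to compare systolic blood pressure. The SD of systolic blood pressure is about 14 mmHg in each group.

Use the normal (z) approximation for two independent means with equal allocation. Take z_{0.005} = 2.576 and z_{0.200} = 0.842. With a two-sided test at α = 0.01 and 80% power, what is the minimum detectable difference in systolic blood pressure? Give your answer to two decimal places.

δ = (z_{α/2} + z_β) · √((σ₁²+σ₂²)/n)
  = (2.576 + 0.842) · √(392/90)
  = 3.418 · √4.3556
  = 3.418 · 2.0870
  = 7.1334

Minimum detectable difference ≈ 7.13 mmHg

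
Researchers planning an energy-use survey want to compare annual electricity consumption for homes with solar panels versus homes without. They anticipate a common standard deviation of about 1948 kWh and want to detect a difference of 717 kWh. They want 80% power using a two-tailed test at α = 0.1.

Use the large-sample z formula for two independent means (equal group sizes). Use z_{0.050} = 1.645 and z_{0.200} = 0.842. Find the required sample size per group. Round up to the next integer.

n = (z_{α/2} + z_β)² · (σ₁² + σ₂²) / δ²
  = (1.645 + 0.842)² · (2·1948² = 7589408) / 717²
  = 6.1852 · 7589408 / 514089
  = 91.31
Round up → n = 92 per group.

n = 92 per group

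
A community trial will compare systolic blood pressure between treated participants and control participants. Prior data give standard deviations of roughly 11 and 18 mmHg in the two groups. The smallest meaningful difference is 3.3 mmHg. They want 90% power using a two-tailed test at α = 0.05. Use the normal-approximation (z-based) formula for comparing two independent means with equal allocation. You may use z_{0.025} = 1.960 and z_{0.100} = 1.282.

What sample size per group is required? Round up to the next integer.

n = 430 per group

n = (z_{α/2} + z_β)² · (σ₁² + σ₂²) / δ²
  = (1.960 + 1.282)² · (11² + 18² = 445) / 3.3²
  = 10.5106 · 445 / 10.89
  = 429.50
Round up → n = 430 per group.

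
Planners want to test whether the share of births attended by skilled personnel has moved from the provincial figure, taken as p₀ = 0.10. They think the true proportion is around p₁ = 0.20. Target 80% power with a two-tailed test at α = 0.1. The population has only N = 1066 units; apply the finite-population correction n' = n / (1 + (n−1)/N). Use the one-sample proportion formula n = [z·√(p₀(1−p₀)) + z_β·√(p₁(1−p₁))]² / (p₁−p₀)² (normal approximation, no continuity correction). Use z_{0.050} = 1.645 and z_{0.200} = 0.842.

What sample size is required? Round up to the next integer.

n = 65

n = [z_{α/2}·√(p₀q₀) + z_β·√(p₁q₁)]² / (p₁ − p₀)²
  = [1.645·√(0.10·0.90) + 0.842·√(0.20·0.80)]² / (0.10)²
  = [1.645·0.3000 + 0.842·0.4000]² / 0.0100
  = [0.8303]² / 0.0100
  = 68.94
Finite-population correction (N = 1066): 68.94 / (1 + (68.94 − 1)/1066) = 64.81.
Round up → n = 65.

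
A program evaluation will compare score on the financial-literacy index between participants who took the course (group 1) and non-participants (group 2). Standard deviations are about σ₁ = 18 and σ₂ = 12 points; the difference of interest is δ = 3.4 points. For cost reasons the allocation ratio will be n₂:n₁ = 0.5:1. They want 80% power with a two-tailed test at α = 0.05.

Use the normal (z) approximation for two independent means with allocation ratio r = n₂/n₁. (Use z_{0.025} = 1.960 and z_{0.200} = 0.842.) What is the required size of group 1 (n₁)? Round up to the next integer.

n₁ = 416

n₁ = (z_{α/2} + z_β)² · (σ₁² + σ₂²/r) / δ²
   = (1.960 + 0.842)² · (18² + 12²/0.5) / 3.4²
   = 7.8512 · (324 + 288) / 11.56
   = 7.8512 · 612 / 11.56
   = 415.65
Round up → n₁ = 416; n₂ = r·n₁ = 0.5 × 416 = 208.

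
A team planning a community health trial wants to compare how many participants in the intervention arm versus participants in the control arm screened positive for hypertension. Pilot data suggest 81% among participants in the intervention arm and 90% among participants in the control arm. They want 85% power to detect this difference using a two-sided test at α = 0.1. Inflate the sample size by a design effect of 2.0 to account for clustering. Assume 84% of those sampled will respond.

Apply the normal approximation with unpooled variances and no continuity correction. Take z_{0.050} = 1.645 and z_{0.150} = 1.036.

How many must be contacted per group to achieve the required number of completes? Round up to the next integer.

n = (z_{α/2} + z_β)² · [p₁(1−p₁) + p₂(1−p₂)] / (p₁ − p₂)²
  = (1.645 + 1.036)² · (0.81·0.19 + 0.90·0.10) / (-0.09)²
  = (2.681)² · (0.1539 + 0.0900) / 0.0081
  = 7.1878 · 0.2439 / 0.0081
  = 216.43
Design effect: 2.0 × 216.43 = 432.86.
Adjust for 84% response: 432.86 / 0.84 = 515.31.
Round up → n = 516 per group.

n = 516 per group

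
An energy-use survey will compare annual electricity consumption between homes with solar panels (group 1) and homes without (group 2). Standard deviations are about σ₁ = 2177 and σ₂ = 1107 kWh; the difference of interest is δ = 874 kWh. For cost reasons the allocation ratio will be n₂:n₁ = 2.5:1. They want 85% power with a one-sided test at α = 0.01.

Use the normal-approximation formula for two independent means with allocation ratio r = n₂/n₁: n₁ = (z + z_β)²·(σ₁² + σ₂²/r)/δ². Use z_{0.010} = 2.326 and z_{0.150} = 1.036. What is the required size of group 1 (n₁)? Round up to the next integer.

n₁ = (z_α + z_β)² · (σ₁² + σ₂²/r) / δ²
   = (2.326 + 1.036)² · (2177² + 1107²/2.5) / 874²
   = 11.3030 · (4739329 + 490179.6) / 763876
   = 11.3030 · 5229508.6 / 763876
   = 77.38
Round up → n₁ = 78; n₂ = r·n₁ = 2.5 × 78 = 195.

n₁ = 78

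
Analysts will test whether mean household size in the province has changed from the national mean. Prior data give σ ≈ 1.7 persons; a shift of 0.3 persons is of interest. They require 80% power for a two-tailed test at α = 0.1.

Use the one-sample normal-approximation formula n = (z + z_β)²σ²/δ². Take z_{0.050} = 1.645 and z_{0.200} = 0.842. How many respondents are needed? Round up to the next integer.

n = 199

n = (z_{α/2} + z_β)² · σ² / δ²
  = (1.645 + 0.842)² · 1.7² / 0.3²
  = 6.1852 · 2.89 / 0.09
  = 198.61
Round up → n = 199.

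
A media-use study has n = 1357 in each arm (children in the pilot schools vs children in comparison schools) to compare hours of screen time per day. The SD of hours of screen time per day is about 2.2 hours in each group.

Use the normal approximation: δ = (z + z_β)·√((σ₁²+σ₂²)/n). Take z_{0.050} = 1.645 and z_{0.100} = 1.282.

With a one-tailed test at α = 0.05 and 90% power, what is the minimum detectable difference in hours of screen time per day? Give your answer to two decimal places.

δ = (z_α + z_β) · √((σ₁²+σ₂²)/n)
  = (1.645 + 1.282) · √(9.68/1357)
  = 2.927 · √0.00713
  = 2.927 · 0.0845
  = 0.2472

Minimum detectable difference ≈ 0.25 hours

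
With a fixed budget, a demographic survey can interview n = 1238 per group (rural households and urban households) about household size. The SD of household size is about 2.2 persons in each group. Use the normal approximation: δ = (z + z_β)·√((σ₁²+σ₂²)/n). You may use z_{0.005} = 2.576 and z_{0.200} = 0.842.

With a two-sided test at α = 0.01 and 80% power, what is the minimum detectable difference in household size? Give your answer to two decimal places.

δ = (z_{α/2} + z_β) · √((σ₁²+σ₂²)/n)
  = (2.576 + 0.842) · √(9.68/1238)
  = 3.418 · √0.00782
  = 3.418 · 0.0884
  = 0.3022

Minimum detectable difference ≈ 0.30 persons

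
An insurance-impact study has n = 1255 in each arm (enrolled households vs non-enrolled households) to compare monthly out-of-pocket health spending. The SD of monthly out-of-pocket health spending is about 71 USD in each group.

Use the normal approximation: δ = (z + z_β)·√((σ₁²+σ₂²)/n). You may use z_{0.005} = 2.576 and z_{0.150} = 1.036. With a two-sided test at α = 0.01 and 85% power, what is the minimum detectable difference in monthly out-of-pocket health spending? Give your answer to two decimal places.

Minimum detectable difference ≈ 10.24 USD

δ = (z_{α/2} + z_β) · √((σ₁²+σ₂²)/n)
  = (2.576 + 1.036) · √(10082/1255)
  = 3.612 · √8.0335
  = 3.612 · 2.8343
  = 10.2376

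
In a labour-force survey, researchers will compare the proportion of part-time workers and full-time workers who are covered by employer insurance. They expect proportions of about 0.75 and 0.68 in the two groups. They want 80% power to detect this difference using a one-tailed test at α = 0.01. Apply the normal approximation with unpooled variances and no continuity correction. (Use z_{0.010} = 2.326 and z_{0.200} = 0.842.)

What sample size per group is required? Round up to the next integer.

n = 830 per group

n = (z_α + z_β)² · [p₁(1−p₁) + p₂(1−p₂)] / (p₁ − p₂)²
  = (2.326 + 0.842)² · (0.75·0.25 + 0.68·0.32) / (0.07)²
  = (3.168)² · (0.1875 + 0.2176) / 0.0049
  = 10.0362 · 0.4051 / 0.0049
  = 829.73
Round up → n = 830 per group.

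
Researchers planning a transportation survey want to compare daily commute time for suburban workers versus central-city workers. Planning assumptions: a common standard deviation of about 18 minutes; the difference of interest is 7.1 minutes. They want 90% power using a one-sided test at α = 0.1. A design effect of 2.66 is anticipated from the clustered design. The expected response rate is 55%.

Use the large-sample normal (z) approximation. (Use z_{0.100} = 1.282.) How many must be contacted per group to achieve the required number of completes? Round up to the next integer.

n = 409 per group

n = (z_α + z_β)² · (σ₁² + σ₂²) / δ²
  = (1.282 + 1.282)² · (2·18² = 648) / 7.1²
  = 6.5741 · 648 / 50.41
  = 84.51
Design effect: 2.66 × 84.51 = 224.79.
Adjust for 55% response: 224.79 / 0.55 = 408.71.
Round up → n = 409 per group.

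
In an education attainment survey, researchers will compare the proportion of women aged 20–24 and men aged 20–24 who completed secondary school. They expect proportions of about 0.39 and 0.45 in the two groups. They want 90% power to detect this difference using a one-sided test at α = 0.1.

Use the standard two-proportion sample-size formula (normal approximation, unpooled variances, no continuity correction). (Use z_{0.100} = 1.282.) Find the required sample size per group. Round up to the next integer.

n = 887 per group

n = (z_α + z_β)² · [p₁(1−p₁) + p₂(1−p₂)] / (p₁ − p₂)²
  = (1.282 + 1.282)² · (0.39·0.61 + 0.45·0.55) / (-0.06)²
  = (2.564)² · (0.2379 + 0.2475) / 0.0036
  = 6.5741 · 0.4854 / 0.0036
  = 886.41
Round up → n = 887 per group.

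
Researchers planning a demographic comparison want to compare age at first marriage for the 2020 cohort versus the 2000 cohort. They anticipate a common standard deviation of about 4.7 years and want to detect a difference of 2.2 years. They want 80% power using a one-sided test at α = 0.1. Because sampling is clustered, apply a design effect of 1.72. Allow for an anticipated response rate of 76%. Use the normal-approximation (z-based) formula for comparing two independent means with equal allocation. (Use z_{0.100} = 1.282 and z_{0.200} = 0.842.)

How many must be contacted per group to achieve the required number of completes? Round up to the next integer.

n = 94 per group

n = (z_α + z_β)² · (σ₁² + σ₂²) / δ²
  = (1.282 + 0.842)² · (2·4.7² = 44.18) / 2.2²
  = 4.5114 · 44.18 / 4.84
  = 41.18
Design effect: 1.72 × 41.18 = 70.83.
Adjust for 76% response: 70.83 / 0.76 = 93.20.
Round up → n = 94 per group.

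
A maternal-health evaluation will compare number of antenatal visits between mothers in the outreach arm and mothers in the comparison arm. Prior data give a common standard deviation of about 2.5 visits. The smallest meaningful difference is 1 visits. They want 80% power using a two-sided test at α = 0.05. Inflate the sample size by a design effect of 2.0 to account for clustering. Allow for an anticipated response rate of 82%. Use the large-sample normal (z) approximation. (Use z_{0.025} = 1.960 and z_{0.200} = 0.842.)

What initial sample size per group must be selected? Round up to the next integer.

n = (z_{α/2} + z_β)² · (σ₁² + σ₂²) / δ²
  = (1.960 + 0.842)² · (2·2.5² = 12.5) / 1²
  = 7.8512 · 12.5 / 1
  = 98.14
Design effect: 2.0 × 98.14 = 196.28.
Adjust for 82% response: 196.28 / 0.82 = 239.37.
Round up → n = 240 per group.

n = 240 per group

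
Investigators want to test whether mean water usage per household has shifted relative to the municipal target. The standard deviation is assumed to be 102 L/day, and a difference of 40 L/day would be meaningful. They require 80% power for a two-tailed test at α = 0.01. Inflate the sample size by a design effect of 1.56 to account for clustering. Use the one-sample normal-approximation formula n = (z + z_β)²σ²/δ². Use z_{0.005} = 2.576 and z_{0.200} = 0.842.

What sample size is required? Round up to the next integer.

n = 119

n = (z_{α/2} + z_β)² · σ² / δ²
  = (2.576 + 0.842)² · 102² / 40²
  = 11.6827 · 10404 / 1600
  = 75.97
Design effect: 1.56 × 75.97 = 118.51.
Round up → n = 119.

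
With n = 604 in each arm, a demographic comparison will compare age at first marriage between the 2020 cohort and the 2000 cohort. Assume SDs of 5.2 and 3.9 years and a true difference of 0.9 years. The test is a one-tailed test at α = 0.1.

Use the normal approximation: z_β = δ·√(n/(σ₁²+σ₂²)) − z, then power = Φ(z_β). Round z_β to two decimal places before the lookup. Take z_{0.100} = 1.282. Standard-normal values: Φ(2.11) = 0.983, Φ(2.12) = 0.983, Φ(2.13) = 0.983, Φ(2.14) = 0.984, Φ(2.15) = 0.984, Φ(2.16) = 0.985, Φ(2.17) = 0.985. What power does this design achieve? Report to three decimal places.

Power ≈ 0.983

z_β = δ·√(n/(σ₁²+σ₂²)) − z_α
    = 0.9 · √(604/42.25) − 1.282
    = 0.9 · 3.78099 − 1.282
    = 3.4029 − 1.282 = 2.1209 → 2.12
Power = Φ(2.12) = 0.983.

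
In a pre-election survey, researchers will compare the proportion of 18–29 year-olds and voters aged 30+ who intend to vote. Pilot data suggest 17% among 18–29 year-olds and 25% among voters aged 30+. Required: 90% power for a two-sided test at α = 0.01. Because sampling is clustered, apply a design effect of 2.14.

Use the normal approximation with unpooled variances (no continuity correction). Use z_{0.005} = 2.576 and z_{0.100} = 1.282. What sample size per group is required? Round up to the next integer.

n = 1636 per group

n = (z_{α/2} + z_β)² · [p₁(1−p₁) + p₂(1−p₂)] / (p₁ − p₂)²
  = (2.576 + 1.282)² · (0.17·0.83 + 0.25·0.75) / (-0.08)²
  = (3.858)² · (0.1411 + 0.1875) / 0.0064
  = 14.8842 · 0.3286 / 0.0064
  = 764.21
Design effect: 2.14 × 764.21 = 1635.41.
Round up → n = 1636 per group.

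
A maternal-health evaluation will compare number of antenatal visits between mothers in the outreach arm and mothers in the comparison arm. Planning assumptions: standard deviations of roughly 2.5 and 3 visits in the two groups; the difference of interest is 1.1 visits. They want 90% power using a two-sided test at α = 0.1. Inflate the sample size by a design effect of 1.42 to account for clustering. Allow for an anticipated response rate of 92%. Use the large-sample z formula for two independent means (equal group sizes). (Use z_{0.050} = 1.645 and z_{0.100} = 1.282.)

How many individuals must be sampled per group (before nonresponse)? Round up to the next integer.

n = 167 per group

n = (z_{α/2} + z_β)² · (σ₁² + σ₂²) / δ²
  = (1.645 + 1.282)² · (2.5² + 3² = 15.25) / 1.1²
  = 8.5673 · 15.25 / 1.21
  = 107.98
Design effect: 1.42 × 107.98 = 153.33.
Adjust for 92% response: 153.33 / 0.92 = 166.66.
Round up → n = 167 per group.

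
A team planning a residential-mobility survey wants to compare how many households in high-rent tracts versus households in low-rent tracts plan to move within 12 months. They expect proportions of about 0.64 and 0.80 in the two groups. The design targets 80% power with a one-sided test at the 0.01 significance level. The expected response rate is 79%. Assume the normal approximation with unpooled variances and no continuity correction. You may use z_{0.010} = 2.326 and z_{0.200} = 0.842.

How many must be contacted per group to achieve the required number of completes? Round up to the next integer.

n = (z_α + z_β)² · [p₁(1−p₁) + p₂(1−p₂)] / (p₁ − p₂)²
  = (2.326 + 0.842)² · (0.64·0.36 + 0.80·0.20) / (-0.16)²
  = (3.168)² · (0.2304 + 0.1600) / 0.0256
  = 10.0362 · 0.3904 / 0.0256
  = 153.05
Adjust for 79% response: 153.05 / 0.79 = 193.74.
Round up → n = 194 per group.

n = 194 per group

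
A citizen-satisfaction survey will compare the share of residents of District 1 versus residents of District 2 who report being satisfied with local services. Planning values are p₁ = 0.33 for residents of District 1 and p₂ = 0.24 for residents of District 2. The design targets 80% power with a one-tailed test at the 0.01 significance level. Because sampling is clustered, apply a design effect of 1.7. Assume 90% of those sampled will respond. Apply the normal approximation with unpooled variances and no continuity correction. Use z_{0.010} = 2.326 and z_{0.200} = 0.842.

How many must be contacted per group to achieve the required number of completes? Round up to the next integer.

n = (z_α + z_β)² · [p₁(1−p₁) + p₂(1−p₂)] / (p₁ − p₂)²
  = (2.326 + 0.842)² · (0.33·0.67 + 0.24·0.76) / (0.09)²
  = (3.168)² · (0.2211 + 0.1824) / 0.0081
  = 10.0362 · 0.4035 / 0.0081
  = 499.95
Design effect: 1.7 × 499.95 = 849.92.
Adjust for 90% response: 849.92 / 0.90 = 944.35.
Round up → n = 945 per group.

n = 945 per group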